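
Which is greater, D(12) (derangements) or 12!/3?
D(12)

Reasoning: D(12) = (12-1)·[D(11) + D(10)] = 11·[14,684,570 + 1,334,961] = 176,214,841; 12!/3 = 479,001,600/3 = 159,667,200.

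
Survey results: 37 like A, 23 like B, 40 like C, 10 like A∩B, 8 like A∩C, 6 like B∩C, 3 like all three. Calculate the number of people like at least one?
79

Solution: |A∪B∪C| = 37+23+40-10-8-6+3 = 79.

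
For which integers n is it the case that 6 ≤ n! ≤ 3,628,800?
3, 4, 5, 6, 7, 8, 9, 10

Solution: n! is strictly increasing; 3! = 6 and 10! = 3,628,800, so valid n = 3, 4, 5, 6, 7, 8, 9, 10.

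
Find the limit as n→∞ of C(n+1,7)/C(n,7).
Both numerator and denominator grow as n^7/7! for large n, so the ratio → 1.
Final answer: 1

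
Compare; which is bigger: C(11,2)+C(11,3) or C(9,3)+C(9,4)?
C(11,2)+C(11,3)

Solution: First=220, Second=210.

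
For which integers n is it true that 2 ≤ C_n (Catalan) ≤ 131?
2, 3, 4, 5

Solution: C_1=1; C_2=2; C_3=5; C_4=14; C_5=42; C_6=132. So valid n = 2, 3, 4, 5.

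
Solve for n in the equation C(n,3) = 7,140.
36

Reasoning: C(n,3) = n(n−1)(n−2)/3! is increasing in n, and n(n−1)(n−2) = 3!·7,140 = 42,840 ≈ (n−1)^3 gives n ≈ 36.0. Check: C(34,3) = 5,984, C(35,3) = 6,545, C(36,3) = 7,140 ✓. So n = 36.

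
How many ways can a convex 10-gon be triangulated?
Using the Catalan number formula: C_n = C(2n, n) / (n+1)
C_8 = C(16, 8) / (8+1)
     = 12870 / 9
     = 1,430

Answer: 1,430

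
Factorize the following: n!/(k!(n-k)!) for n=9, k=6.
C(9,6) = 84
This is the binomial coefficient C(9,6) = 84.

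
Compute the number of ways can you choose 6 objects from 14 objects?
3,003

Working:
C(14,6) = 14! / (6! × (14-6)!)
         = 14! / (6! × 8!)
         = 3,003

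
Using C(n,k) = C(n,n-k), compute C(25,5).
53,130

Working:
C(25,5) = C(25,20) = 53,130.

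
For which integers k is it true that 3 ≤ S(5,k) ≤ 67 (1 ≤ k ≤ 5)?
2, 3, 4

Explanation: S(5,1)=1; S(5,2)=15; S(5,3)=25; S(5,4)=10; S(5,5)=1. So valid k = 2, 3, 4.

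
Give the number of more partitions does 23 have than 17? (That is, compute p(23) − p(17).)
958

Solution: Pentagonal recurrence p(n) = p(n−1) + p(n−2) − p(n−5) − p(n−7) + …: p(23) = p(22) + p(21) − p(18) − p(16) + p(11) + p(8) − p(1) = 1,002 + 792 − 385 − 231 + 56 + 22 − 1 = 1,255.
p(17) = p(16) + p(15) − p(12) − p(10) + p(5) + p(2) = 231 + 176 − 77 − 42 + 7 + 2 = 297.
Difference = 1,255 − 297 = 958.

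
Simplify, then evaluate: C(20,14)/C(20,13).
1/2

Solution: C(n,k+1)/C(n,k) = (n−k)/(k+1). Here (20−13)/(13+1) = 7/14 = 1/2.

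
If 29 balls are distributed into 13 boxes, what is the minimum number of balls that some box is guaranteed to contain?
3
Pigeonhole: ⌈29/13⌉ = 3.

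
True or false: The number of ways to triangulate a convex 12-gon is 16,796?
True

Explanation: Triangulations of a convex 12-gon are counted by the Catalan number C_10: C_10 = C(20,10)/(10+1) = 184,756/11 = 16,796.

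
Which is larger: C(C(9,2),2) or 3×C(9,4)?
C(C(9,2),2)=630, 3×C(9,4)=378.

Answer: C(C(9,2),2)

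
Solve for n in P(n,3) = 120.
6

P(n,3) = n(n−1)(n−2) is increasing in n; n(n−1)(n−2) ≈ (n−1)^3 = 120 gives n ≈ 5.9. Check: P(4,3) = 24, P(5,3) = 60, P(6,3) = 120 ✓. So n = 6.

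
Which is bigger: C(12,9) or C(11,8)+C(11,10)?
C(12,9)

Solution: C(12,9)=220; C(11,8)+C(11,10)=165+11=176.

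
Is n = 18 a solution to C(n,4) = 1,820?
No

Solution: C(18,4) = 18·17·16·15/4! = 73,440/24 = 3,060, which does not equal 1,820.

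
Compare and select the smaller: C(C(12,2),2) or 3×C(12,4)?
3×C(12,4)

C(C(12,2),2)=2,145, 3×C(12,4)=1,485.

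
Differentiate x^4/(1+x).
(4x^3(1+x) - x^4)/(1+x)²

Working:
Quotient rule: [4x^{3}(1+x) - x^4]/(1+x)².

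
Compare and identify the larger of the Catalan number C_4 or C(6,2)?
C_4 = C(8,4)/(4+1) = 70/5 = 14; C(6,2) = 15.

Answer: C(6,2)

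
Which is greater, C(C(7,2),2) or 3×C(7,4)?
C(C(7,2),2)

Solution: C(C(7,2),2)=210, 3×C(7,4)=105.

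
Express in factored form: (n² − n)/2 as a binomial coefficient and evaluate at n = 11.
C(n,2); C(11,2) = 55

Explanation: (n² − n)/2 = n(n−1)/2 = C(n,2). At n = 11: C(11,2) = 55.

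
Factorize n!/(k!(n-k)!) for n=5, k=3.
This is the binomial coefficient C(5,3) = 10.
Final answer: C(5,3) = 10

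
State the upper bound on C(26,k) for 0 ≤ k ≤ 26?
Maximum at k = 13: C(26,13) = 10,400,600.
Final answer: 10,400,600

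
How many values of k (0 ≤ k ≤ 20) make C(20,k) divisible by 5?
16

Solution: Checking C(20,k) mod 5 for k = 0..20: divisible at k = 1, 2, 3, 4, 6, 7, 8, 9, 11, 12, 13, 14, 16, 17, 18, 19. That's 16 values.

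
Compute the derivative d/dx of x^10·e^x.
(10x^9 + x^10)e^x

Working:
Product rule: d/dx[x^10]·e^x + x^10·d/dx[e^x] = 10x^{9}e^x + x^10e^x.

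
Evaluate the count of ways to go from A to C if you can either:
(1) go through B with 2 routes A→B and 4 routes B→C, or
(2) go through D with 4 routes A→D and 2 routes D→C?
16

Solution: Route via B: 2×4=8. Route via D: 4×2=8. Total: 16.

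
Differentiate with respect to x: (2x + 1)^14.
Chain rule: 14(2x+1)^{13} × 2 = 28(2x+1)^{13}.
Final answer: 28(2x + 1)^13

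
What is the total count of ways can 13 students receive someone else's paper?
2,290,792,932

Solution: Using D(n) = (n-1)[D(n-1) + D(n-2)]:
D(13) = (13-1) × [D(12) + D(11)]
      = 12 × [176214841 + 14684570]
      = 12 × 190899411
      = 2,290,792,932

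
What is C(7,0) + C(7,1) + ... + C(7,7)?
128
Sum of binomial coefficients = 2^7 = 128.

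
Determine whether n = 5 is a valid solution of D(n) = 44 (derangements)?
Yes
D(5) = (5-1)·[D(4) + D(3)] = 4·[9 + 2] = 44, which equals 44.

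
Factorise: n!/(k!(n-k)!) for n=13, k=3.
C(13,3) = 286
This is the binomial coefficient C(13,3) = 286.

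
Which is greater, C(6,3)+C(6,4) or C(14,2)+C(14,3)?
C(14,2)+C(14,3)

Working:
First=35, Second=455.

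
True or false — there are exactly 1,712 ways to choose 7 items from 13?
False

Reasoning: C(13,7) = 1,716 ≠ 1712.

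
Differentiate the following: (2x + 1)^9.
18(2x + 1)^8

Solution: Chain rule: 9(2x+1)^{8} × 2 = 18(2x+1)^{8}.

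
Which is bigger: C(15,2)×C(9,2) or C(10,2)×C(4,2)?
C(15,2)×C(9,2)

Solution: C(15,2)×C(9,2)=3,780, C(10,2)×C(4,2)=270.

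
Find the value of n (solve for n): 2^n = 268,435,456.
28

Working:
268,435,456 = 1,024 × 1,024 × 256 = 2^10 × 2^10 × 2^8 = 2^28, so n = 28.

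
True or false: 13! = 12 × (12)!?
13! = 13 × 12! = 6,227,020,800, but 12 × 12! = 5,748,019,200.

Answer: False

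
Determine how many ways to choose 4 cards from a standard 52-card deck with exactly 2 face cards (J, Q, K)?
51,480

Working:
12 face cards and 40 non-face cards: C(12,2) × C(40,2) = 66 × 780 = 51,480.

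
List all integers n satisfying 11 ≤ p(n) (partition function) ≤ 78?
6, 7, 8, 9, 10, 11, 12

Reasoning: Tabulating p(n) via p(n) = p(n−1) + p(n−2) − p(n−5) − p(n−7) + …: p(5)=7; p(6)=11; p(7)=15; p(8)=22; p(9)=30; p(10)=42; p(11)=56; p(12)=77; p(13)=101. So valid n = 6, 7, 8, 9, 10, 11, 12.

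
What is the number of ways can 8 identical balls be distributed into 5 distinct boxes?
495

Explanation: C(8+5-1, 5-1) = C(12, 4) = 495.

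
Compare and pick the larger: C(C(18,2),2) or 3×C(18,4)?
C(C(18,2),2)=11,628, 3×C(18,4)=9,180.

Answer: C(C(18,2),2)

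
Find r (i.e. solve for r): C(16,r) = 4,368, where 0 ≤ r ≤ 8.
5

C(16,r) is increasing for 0 ≤ r ≤ 8. Stepping up (C(16,r+1) = C(16,r)·(16−r)/(r+1)): C(16,1) = 16, C(16,2) = 120, C(16,3) = 560, C(16,4) = 1,820, C(16,5) = 4,368 ✓. So r = 5.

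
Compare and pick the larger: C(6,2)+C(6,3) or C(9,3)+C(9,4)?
C(9,3)+C(9,4)

Reasoning: First=35, Second=210.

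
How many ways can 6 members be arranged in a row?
720
Arrangements of 6 distinct objects: 6! = 720.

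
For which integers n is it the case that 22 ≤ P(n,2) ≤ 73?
6, 7, 8, 9
P(5,2)=20; P(6,2)=30; P(7,2)=42; P(8,2)=56; P(9,2)=72; P(10,2)=90. So valid n = 6, 7, 8, 9.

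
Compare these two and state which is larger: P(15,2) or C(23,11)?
C(23,11)

P(15,2)=210, C(23,11)=1,352,078.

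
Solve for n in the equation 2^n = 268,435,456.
28

268,435,456 = 1,024 × 1,024 × 256 = 2^10 × 2^10 × 2^8 = 2^28, so n = 28.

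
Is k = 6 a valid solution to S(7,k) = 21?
Yes

Reasoning: S(7,6) = 6·S(6,6) + S(6,5) = 6·1 + 15 = 21, which equals 21.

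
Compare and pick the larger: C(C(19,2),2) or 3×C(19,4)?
C(C(19,2),2)=14,535, 3×C(19,4)=11,628.

Answer: C(C(19,2),2)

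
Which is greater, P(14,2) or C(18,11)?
C(18,11)

P(14,2)=182, C(18,11)=31,824.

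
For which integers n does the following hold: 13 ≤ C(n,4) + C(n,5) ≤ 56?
6, 7

Solution: C(5,4)+C(5,5)=6; C(6,4)+C(6,5)=21; C(7,4)+C(7,5)=56; C(8,4)+C(8,5)=126. So valid n = 6, 7.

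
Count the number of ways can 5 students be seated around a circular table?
24

Circular arrangements: (5-1)! = 24.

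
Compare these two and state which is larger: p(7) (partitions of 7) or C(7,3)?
Pentagonal recurrence p(n) = p(n−1) + p(n−2) − p(n−5) − p(n−7) + …: p(7) = p(6) + p(5) − p(2) − p(0) = 11 + 7 − 2 − 1 = 15; C(7,3) = 35.

Answer: C(7,3)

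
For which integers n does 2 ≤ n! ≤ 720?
2, 3, 4, 5, 6
n! is strictly increasing; 2! = 2 and 6! = 720, so valid n = 2, 3, 4, 5, 6.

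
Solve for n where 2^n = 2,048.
11

Reasoning: 2,048 = 1,024 × 2 = 2^10 × 2^1 = 2^11, so n = 11.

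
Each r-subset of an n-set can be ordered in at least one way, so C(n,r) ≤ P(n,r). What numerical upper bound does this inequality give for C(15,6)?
3,603,600

Explanation: P(15,6) = 15·14·13·12·11·10 = 3,603,600, so C(15,6) ≤ 3,603,600. (The bound is loose by a factor of 6! = 720: C(15,6) = 3,603,600/720 = 5,005.)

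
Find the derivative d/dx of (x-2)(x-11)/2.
(2x - 13)/2

Explanation: d/dx[(x-2)(x-11)] = (x-11) + (x-2) = 2x - 13. Dividing by 2 gives (2x - 13)/2.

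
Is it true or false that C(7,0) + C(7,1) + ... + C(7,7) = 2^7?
Binomial theorem with x = y = 1: Σ C(7,i) = (1+1)^7 = 2^7 = 128. The statement holds.

Answer: True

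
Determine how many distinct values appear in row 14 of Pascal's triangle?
8

Solution: Row 14 has entries C(14,0)..C(14,14); by symmetry C(14,k)=C(14,14-k), giving 8 distinct values.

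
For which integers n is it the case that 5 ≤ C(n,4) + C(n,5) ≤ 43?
C(4,4)+C(4,5)=1; C(5,4)+C(5,5)=6; C(6,4)+C(6,5)=21; C(7,4)+C(7,5)=56. So valid n = 5, 6.

Answer: 5, 6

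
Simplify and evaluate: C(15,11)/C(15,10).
5/11
C(n,k+1)/C(n,k) = (n−k)/(k+1). Here (15−10)/(10+1) = 5/11 = 5/11.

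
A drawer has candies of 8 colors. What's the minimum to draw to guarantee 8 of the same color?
57

Explanation: Worst case: 7 of each = 56. One more: 57.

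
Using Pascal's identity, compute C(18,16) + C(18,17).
171
C(18,16) + C(18,17) = C(19,17) = 171.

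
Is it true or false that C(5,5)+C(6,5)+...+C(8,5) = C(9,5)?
False

Explanation: Hockey stick identity gives Σ = C(9,6) = 84; RHS C(9,5) = 126.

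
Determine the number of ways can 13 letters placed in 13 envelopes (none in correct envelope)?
2,290,792,932

Reasoning: Using D(n) = (n-1)[D(n-1) + D(n-2)]:
D(13) = (13-1) × [D(12) + D(11)]
      = 12 × [176214841 + 14684570]
      = 12 × 190899411
      = 2,290,792,932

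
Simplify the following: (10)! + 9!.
(10)! + 9! = (10)·9! + 9! = (10+1)·9! = 11·9! = 3,991,680.

Answer: 3,991,680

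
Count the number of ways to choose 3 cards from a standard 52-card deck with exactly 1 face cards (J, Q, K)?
9,360

Solution: 12 face cards and 40 non-face cards: C(12,1) × C(40,2) = 12 × 780 = 9,360.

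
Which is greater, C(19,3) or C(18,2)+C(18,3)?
Equal

Solution: By Pascal's identity: C(19,3) = C(18,2)+C(18,3) = 969. Equal.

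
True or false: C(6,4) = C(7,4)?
False

Explanation: LHS = C(6,4) = 15; RHS = C(7,4) = 35. 15 ≠ 35, so the statement does not hold.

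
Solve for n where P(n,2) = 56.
8

Reasoning: P(n,2) = n(n−1) is increasing in n; n(n−1) ≈ (n−0.5)^2 = 56 gives n ≈ 8.0. Check: P(6,2) = 30, P(7,2) = 42, P(8,2) = 56 ✓. So n = 8.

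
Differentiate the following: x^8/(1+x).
(8x^7(1+x) - x^8)/(1+x)²

Solution: Quotient rule: [8x^{7}(1+x) - x^8]/(1+x)².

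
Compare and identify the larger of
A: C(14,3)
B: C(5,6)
A
A=C(14,3)=364, B=C(5,6)=0.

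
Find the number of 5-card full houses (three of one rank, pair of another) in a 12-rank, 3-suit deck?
Triple rank: 12. Triple suits: C(3,3)=1. Pair rank: 11. Pair suits: C(3,2)=3. Total: 396.

Answer: 396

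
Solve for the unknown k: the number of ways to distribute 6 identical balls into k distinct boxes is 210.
5

Explanation: Stars and bars: the count is C(6+k−1, k−1), increasing in k. k=3: C(8,2) = 28, k=4: C(9,3) = 84, k=5: C(10,4) = 210 ✓. So k = 5.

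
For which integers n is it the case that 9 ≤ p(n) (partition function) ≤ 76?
Tabulating p(n) via p(n) = p(n−1) + p(n−2) − p(n−5) − p(n−7) + …: p(5)=7; p(6)=11; p(7)=15; p(8)=22; p(9)=30; p(10)=42; p(11)=56; p(12)=77. So valid n = 6, 7, 8, 9, 10, 11.
Final answer: 6, 7, 8, 9, 10, 11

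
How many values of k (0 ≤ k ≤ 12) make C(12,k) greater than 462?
Row 12 is unimodal and symmetric about k=12/2. C(12,3)=220 ≤ 462; C(12,4)=495 > 462; by symmetry C(12,k) > 462 for k = 4..8. That's 8 - 4 + 1 = 5 values.

Answer: 5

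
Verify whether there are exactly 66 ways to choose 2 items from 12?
True

C(12,2) = 66.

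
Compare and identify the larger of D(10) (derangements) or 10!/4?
D(10)

D(10) = (10-1)·[D(9) + D(8)] = 9·[133,496 + 14,833] = 1,334,961; 10!/4 = 3,628,800/4 = 907,200.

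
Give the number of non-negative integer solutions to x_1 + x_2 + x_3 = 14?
120

C(14+3-1, 3-1) = 120.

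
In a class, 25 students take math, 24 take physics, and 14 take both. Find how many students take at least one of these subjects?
35

Explanation: |A∪B| = |A|+|B|-|A∩B| = 25+24-14 = 35.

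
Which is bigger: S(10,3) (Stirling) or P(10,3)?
S(10,3)

Explanation: S(10,3) = 3·S(9,3) + S(9,2) = 3·3,025 + 255 = 9,330; P(10,3) = 720.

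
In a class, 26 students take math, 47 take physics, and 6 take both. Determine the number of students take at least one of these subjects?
|A∪B| = |A|+|B|-|A∩B| = 26+47-6 = 67.

Answer: 67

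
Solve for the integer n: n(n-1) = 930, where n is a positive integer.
31

Explanation: n² − n − 930 = 0, so n = (1 ± √(1 + 4·930))/2 = (1 ± √3,721)/2 = (1 ± 61)/2, i.e. n = 31 or n = -30. Taking the positive root, n = 31 (check: 31×30 = 930).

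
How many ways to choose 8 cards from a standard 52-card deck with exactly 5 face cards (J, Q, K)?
7,824,960

Working:
12 face cards and 40 non-face cards: C(12,5) × C(40,3) = 792 × 9,880 = 7,824,960.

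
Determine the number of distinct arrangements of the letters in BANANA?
60

Solution: Word has 6 letters (B=1, A=3, N=2). Arrangements: 6!/Π(k!) = 60.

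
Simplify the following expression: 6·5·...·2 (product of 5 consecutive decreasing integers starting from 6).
720

Solution: This is P(6,5) = 6!/(1)! = 720.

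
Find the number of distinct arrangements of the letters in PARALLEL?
3,360

Working:
Word has 8 letters (P=1, A=2, R=1, L=3, E=1). Arrangements: 8!/Π(k!) = 3,360.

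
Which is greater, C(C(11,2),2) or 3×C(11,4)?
C(C(11,2),2)

Explanation: C(C(11,2),2)=1,485, 3×C(11,4)=990.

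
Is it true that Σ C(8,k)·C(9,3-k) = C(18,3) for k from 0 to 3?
False

Reasoning: Vandermonde's identity gives C(17,3) = 680; RHS C(18,3) = 816.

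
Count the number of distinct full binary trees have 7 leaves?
132

Reasoning: Using the Catalan number formula: C_n = C(2n, n) / (n+1)
C_6 = C(12, 6) / (6+1)
     = 924 / 7
     = 132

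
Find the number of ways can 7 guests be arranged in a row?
5,040
Arrangements of 7 distinct objects: 7! = 5,040.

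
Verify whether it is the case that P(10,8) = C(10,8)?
False

Working:
P(10,8) = 1,814,400 but C(10,8) = 45; they differ by a factor of 8! = 40320, so the statement does not hold.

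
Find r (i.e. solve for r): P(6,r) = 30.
2
P(6,r) = 6·5·…·(6−r+1), a product of r factors. Multiplying down from 6: 6 = 6; 6·5 = 30 ✓ (2 factors). So r = 2.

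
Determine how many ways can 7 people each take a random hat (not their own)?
1,854

Using D(n) = (n-1)[D(n-1) + D(n-2)]:
D(7) = (7-1) × [D(6) + D(5)]
      = 6 × [265 + 44]
      = 6 × 309
      = 1,854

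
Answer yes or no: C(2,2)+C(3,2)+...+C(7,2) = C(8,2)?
No
Hockey stick identity gives Σ = C(8,3) = 56; RHS C(8,2) = 28.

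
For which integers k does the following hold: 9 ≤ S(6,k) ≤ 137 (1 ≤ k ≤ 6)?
2, 3, 4, 5

Reasoning: S(6,1)=1; S(6,2)=31; S(6,3)=90; S(6,4)=65; S(6,5)=15; S(6,6)=1. So valid k = 2, 3, 4, 5.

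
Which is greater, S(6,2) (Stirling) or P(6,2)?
S(6,2)

Solution: S(6,2) = 2·S(5,2) + S(5,1) = 2·15 + 1 = 31; P(6,2) = 30.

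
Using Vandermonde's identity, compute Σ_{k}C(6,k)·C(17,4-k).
= C(6+17,4) = C(23,4) = 8,855.
Final answer: 8,855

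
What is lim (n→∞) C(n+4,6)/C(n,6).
Both numerator and denominator grow as n^6/6! for large n, so the ratio → 1.

Answer: 1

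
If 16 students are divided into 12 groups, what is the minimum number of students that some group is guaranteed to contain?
2

Explanation: Pigeonhole: ⌈16/12⌉ = 2.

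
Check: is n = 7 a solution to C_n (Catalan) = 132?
No

Reasoning: C_7 = C(14,7)/(7+1) = 3,432/8 = 429, which does not equal 132.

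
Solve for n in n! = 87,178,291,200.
n! is strictly increasing. 12! = 479,001,600, 13! = 6,227,020,800, 14! = 87,178,291,200 ✓. So n = 14.

Answer: 14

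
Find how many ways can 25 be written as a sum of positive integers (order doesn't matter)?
1,958

Working:
Pentagonal recurrence p(n) = p(n−1) + p(n−2) − p(n−5) − p(n−7) + …: p(25) = p(24) + p(23) − p(20) − p(18) + p(13) + p(10) − p(3) = 1,575 + 1,255 − 627 − 385 + 101 + 42 − 3 = 1,958.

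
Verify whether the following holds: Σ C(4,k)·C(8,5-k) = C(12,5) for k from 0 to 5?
True

Working:
Vandermonde's identity gives C(12,5) = 792; RHS C(12,5) = 792.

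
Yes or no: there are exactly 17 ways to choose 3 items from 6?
No

Explanation: C(6,3) = 20 ≠ 17.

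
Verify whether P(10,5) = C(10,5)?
False

Solution: P(10,5) = 30,240 but C(10,5) = 252; they differ by a factor of 5! = 120, so the statement does not hold.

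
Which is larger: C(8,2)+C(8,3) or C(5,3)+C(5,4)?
C(8,2)+C(8,3)

Reasoning: First=84, Second=15.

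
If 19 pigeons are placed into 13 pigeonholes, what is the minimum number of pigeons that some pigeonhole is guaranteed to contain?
2

Working:
Pigeonhole: ⌈19/13⌉ = 2.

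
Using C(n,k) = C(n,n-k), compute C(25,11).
4,457,400
C(25,11) = C(25,14) = 4,457,400.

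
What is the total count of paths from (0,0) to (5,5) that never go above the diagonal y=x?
42

Explanation: Counted by the Catalan number C_5: C_5 = C(10,5)/(5+1) = 252/6 = 42.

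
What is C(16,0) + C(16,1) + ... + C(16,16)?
65,536

Working:
Sum of binomial coefficients = 2^16 = 65,536.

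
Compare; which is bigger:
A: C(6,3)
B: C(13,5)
A=C(6,3)=20, B=C(13,5)=1,287.
Final answer: B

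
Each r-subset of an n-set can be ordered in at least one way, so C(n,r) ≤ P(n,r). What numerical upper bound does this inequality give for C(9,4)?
3,024

Reasoning: P(9,4) = 9·8·7·6 = 3,024, so C(9,4) ≤ 3,024. (The bound is loose by a factor of 4! = 24: C(9,4) = 3,024/24 = 126.)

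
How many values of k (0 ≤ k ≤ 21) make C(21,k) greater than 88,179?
8

Row 21 is unimodal and symmetric about k=21/2. C(21,6)=54,264 ≤ 88,179; C(21,7)=116,280 > 88,179; by symmetry C(21,k) > 88,179 for k = 7..14. That's 14 - 7 + 1 = 8 values.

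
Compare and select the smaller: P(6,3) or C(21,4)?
P(6,3)

Working:
P(6,3)=120, C(21,4)=5,985.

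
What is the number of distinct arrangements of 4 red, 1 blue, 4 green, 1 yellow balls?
6,300
Multinomial: 10!/(4! × 1! × 4! × 1!) = 6,300.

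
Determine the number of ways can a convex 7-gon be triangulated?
42

Using the Catalan number formula: C_n = C(2n, n) / (n+1)
C_5 = C(10, 5) / (5+1)
     = 252 / 6
     = 42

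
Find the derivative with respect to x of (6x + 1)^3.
Chain rule: 3(6x+1)^{2} × 6 = 18(6x+1)^{2}.
Final answer: 18(6x + 1)^2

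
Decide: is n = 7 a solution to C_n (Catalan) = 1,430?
C_7 = C(14,7)/(7+1) = 3,432/8 = 429, which does not equal 1,430.

Answer: No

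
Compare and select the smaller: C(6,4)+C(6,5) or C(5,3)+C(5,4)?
First=21, Second=15.

Answer: C(5,3)+C(5,4)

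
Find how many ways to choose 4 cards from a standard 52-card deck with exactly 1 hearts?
118,807

Reasoning: 13 hearts and 39 non-hearts: C(13,1) × C(39,3) = 13 × 9139 = 118,807.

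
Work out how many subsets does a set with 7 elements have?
128
Each element can be included or excluded: 2^7 = 128.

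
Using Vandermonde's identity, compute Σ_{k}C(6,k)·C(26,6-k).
906,192

Explanation: = C(6+26,6) = C(32,6) = 906,192.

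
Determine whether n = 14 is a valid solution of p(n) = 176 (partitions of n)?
Pentagonal recurrence p(n) = p(n−1) + p(n−2) − p(n−5) − p(n−7) + …: p(14) = p(13) + p(12) − p(9) − p(7) + p(2) = 101 + 77 − 30 − 15 + 2 = 135, which does not equal 176.

Answer: No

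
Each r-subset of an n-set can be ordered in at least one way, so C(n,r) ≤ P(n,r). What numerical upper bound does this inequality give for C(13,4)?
17,160

P(13,4) = 13·12·11·10 = 17,160, so C(13,4) ≤ 17,160. (The bound is loose by a factor of 4! = 24: C(13,4) = 17,160/24 = 715.)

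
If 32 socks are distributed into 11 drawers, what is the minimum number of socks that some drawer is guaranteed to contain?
Pigeonhole: ⌈32/11⌉ = 3.
Final answer: 3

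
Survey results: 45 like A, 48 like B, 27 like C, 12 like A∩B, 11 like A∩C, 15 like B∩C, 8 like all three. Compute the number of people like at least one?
90

Explanation: |A∪B∪C| = 45+48+27-12-11-15+8 = 90.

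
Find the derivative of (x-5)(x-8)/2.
(2x - 13)/2

Explanation: d/dx[(x-5)(x-8)] = (x-8) + (x-5) = 2x - 13. Dividing by 2 gives (2x - 13)/2.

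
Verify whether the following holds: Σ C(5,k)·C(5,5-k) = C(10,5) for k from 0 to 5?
Vandermonde's identity gives C(10,5) = 252; RHS C(10,5) = 252.
Final answer: True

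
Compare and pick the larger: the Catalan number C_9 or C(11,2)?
C_9 = C(18,9)/(9+1) = 48,620/10 = 4,862; C(11,2) = 55.
Final answer: C_9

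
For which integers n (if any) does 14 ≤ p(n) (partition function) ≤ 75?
Tabulating p(n) via p(n) = p(n−1) + p(n−2) − p(n−5) − p(n−7) + …: p(6)=11; p(7)=15; p(8)=22; p(9)=30; p(10)=42; p(11)=56; p(12)=77. So valid n = 7, 8, 9, 10, 11.
Final answer: 7, 8, 9, 10, 11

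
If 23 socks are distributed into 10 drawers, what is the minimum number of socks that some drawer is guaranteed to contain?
3

Pigeonhole: ⌈23/10⌉ = 3.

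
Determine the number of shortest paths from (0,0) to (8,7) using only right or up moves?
6,435
Choose 8 rights from 15 moves: C(15,8) = 6,435.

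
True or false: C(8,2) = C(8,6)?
True

Explanation: C(8,2) = C(8,8-2) by the symmetry property; both equal 28.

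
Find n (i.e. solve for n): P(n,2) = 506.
23

P(n,2) = n(n−1) is increasing in n; n(n−1) ≈ (n−0.5)^2 = 506 gives n ≈ 23.0. Check: P(21,2) = 420, P(22,2) = 462, P(23,2) = 506 ✓. So n = 23.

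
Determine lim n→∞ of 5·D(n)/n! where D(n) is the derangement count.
5/e

Explanation: D(n)/n! → 1/e, so 5·D(n)/n! → 5/e.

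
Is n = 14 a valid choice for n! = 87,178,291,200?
Yes

14! = 14·13! = 14·6,227,020,800 = 87,178,291,200, which equals 87,178,291,200.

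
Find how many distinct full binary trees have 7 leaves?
132

Using the Catalan number formula: C_n = C(2n, n) / (n+1)
C_6 = C(12, 6) / (6+1)
     = 924 / 7
     = 132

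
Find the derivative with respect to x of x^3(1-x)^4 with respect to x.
3x^2(1-x)^4 - 4x^3(1-x)^3

Reasoning: Product rule: 3x^{2}(1-x)^{4} + x^3·(-4)(1-x)^{3}.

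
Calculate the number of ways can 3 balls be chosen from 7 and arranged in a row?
P(7,3) = 7!/(7-3)! = 210.
Final answer: 210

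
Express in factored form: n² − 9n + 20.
Seek roots whose sum is 9 and product is 20: (4, 5). So n² − 9n + 20 = (n − 4)(n − 5).

Answer: (n − 4)(n − 5)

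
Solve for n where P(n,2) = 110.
P(n,2) = n(n−1) is increasing in n; n(n−1) ≈ (n−0.5)^2 = 110 gives n ≈ 11.0. Check: P(9,2) = 72, P(10,2) = 90, P(11,2) = 110 ✓. So n = 11.

Answer: 11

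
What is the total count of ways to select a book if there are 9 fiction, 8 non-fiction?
17
By the addition principle: 9 + 8 = 17.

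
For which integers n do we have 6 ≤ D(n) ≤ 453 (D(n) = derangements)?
4, 5, 6

Using D(n) = (n−1)[D(n−1) + D(n−2)] with D(1)=0, D(2)=1: D(3)=2; D(4)=9; D(5)=44; D(6)=265; D(7)=1,854. So valid n = 4, 5, 6.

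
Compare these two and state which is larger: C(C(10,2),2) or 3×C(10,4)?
C(C(10,2),2)

Working:
C(C(10,2),2)=990, 3×C(10,4)=630.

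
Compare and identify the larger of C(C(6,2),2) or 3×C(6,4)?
C(C(6,2),2)

Reasoning: C(C(6,2),2)=105, 3×C(6,4)=45.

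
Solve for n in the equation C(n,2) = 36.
9

Working:
C(n,2) = n(n−1)/2! is increasing in n, and n(n−1) = 2!·36 = 72 ≈ (n−0.5)^2 gives n ≈ 9.0. Check: C(7,2) = 21, C(8,2) = 28, C(9,2) = 36 ✓. So n = 9.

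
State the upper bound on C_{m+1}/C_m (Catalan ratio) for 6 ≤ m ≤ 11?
46/13

C_{m+1}/C_m = 2(2m+1)/(m+2), which increases with m. Maximum at m = 11: 2·23/13 = 46/13.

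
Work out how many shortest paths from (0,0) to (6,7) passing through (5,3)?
280

Explanation: To (5,3): C(8,5)=56. From there: C(5,1)=5. Total: 280.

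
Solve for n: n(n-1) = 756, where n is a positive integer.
28

Explanation: n² − n − 756 = 0, so n = (1 ± √(1 + 4·756))/2 = (1 ± √3,025)/2 = (1 ± 55)/2, i.e. n = 28 or n = -27. Taking the positive root, n = 28 (check: 28×27 = 756).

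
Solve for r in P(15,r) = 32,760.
4

Working:
P(15,r) = 15·14·…·(15−r+1), a product of r factors. Multiplying down from 15: 15 = 15; 15·14 = 210; 15·14·13 = 2,730; 15·14·13·12 = 32,760 ✓ (4 factors). So r = 4.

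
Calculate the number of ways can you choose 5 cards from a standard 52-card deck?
C(52,5) = 2,598,960.
Final answer: 2,598,960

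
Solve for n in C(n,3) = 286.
13

C(n,3) = n(n−1)(n−2)/3! is increasing in n, and n(n−1)(n−2) = 3!·286 = 1,716 ≈ (n−1)^3 gives n ≈ 13.0. Check: C(11,3) = 165, C(12,3) = 220, C(13,3) = 286 ✓. So n = 13.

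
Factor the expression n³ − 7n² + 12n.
n(n − 3)(n − 4)
n³ − 7n² + 12n = n(n² − 7n + 12) = n(n − 3)(n − 4).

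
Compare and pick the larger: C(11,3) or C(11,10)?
C(11,3)=165, C(11,10)=11.
Final answer: C(11,3)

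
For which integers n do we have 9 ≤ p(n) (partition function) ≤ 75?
6, 7, 8, 9, 10, 11

Reasoning: Tabulating p(n) via p(n) = p(n−1) + p(n−2) − p(n−5) − p(n−7) + …: p(5)=7; p(6)=11; p(7)=15; p(8)=22; p(9)=30; p(10)=42; p(11)=56; p(12)=77. So valid n = 6, 7, 8, 9, 10, 11.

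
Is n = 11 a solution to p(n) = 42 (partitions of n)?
No

Pentagonal recurrence p(n) = p(n−1) + p(n−2) − p(n−5) − p(n−7) + …: p(11) = p(10) + p(9) − p(6) − p(4) = 42 + 30 − 11 − 5 = 56, which does not equal 42.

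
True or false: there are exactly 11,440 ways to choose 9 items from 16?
C(16,9) = 11,440.
Final answer: True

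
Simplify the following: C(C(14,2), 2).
4,095

Solution: C(14,2) = 91, then C(91, 2) = 4,095.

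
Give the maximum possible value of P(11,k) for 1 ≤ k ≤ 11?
39,916,800

P(11,k) increases in k, so maximum at k = 11: 11! = 39,916,800.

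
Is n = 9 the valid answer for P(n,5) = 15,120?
P(9,5) = 9·8·7·6·5 = 15,120, which equals 15,120.

Answer: Yes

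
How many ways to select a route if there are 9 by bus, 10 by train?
19

Working:
By the addition principle: 9 + 10 = 19.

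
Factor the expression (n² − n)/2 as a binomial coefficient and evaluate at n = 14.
C(n,2); C(14,2) = 91

Reasoning: (n² − n)/2 = n(n−1)/2 = C(n,2). At n = 14: C(14,2) = 91.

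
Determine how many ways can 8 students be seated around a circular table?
5,040

Reasoning: Circular arrangements: (8-1)! = 5,040.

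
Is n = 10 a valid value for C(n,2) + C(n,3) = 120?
No

Solution: C(10,2) + C(10,3) = 45 + 120 = 165, which does not equal 120.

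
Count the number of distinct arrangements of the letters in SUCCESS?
420

Solution: Word has 7 letters (S=3, U=1, C=2, E=1). Arrangements: 7!/Π(k!) = 420.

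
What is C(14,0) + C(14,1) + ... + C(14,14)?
16,384

Explanation: Sum of binomial coefficients = 2^14 = 16,384.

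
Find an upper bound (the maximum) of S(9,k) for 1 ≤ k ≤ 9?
7,770

Reasoning: Row S(9,k) for k = 1..9 (via S(n,k) = k·S(n−1,k) + S(n−1,k−1)): 1, 255, 3,025, 7,770, 6,951, 2,646, 462, 36, 1. The row is unimodal; maximum at k = 4: 7,770.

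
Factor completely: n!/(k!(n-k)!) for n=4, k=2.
This is the binomial coefficient C(4,2) = 6.

Answer: C(4,2) = 6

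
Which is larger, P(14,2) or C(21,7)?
C(21,7)
P(14,2)=182, C(21,7)=116,280.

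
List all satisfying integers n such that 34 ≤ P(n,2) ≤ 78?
7, 8, 9
P(6,2)=30; P(7,2)=42; P(8,2)=56; P(9,2)=72; P(10,2)=90. So valid n = 7, 8, 9.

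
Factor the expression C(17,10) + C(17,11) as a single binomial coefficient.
By Pascal's identity: C(17,10) + C(17,11) = C(18,11) = 31,824.
Final answer: C(18,11)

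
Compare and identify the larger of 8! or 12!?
12!

Working:
8!=40,320, 12!=479,001,600. 12! > 8!.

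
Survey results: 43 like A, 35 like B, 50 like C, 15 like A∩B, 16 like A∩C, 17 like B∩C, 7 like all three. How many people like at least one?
87

Working:
|A∪B∪C| = 43+35+50-15-16-17+7 = 87.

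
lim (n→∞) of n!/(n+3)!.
0

Explanation: n!/(n+3)! = 1/[(n+1)(n+2)(n+3)] → 0 as n → ∞.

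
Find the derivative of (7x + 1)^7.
49(7x + 1)^6

Chain rule: 7(7x+1)^{6} × 7 = 49(7x+1)^{6}.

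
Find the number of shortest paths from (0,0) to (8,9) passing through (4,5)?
8,820

Working:
To (4,5): C(9,4)=126. From there: C(8,4)=70. Total: 8,820.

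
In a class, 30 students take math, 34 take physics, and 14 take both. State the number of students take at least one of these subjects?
50

Explanation: |A∪B| = |A|+|B|-|A∩B| = 30+34-14 = 50.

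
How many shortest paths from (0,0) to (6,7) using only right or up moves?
1,716

Choose 6 rights from 13 moves: C(13,6) = 1,716.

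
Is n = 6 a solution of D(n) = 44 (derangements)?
No

Reasoning: D(6) = (6-1)·[D(5) + D(4)] = 5·[44 + 9] = 265, which does not equal 44.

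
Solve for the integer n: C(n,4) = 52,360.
35

Working:
C(n,4) = n(n−1)(n−2)(n−3)/4! is increasing in n, and n(n−1)(n−2)(n−3) = 4!·52,360 = 1,256,640 ≈ (n−1.5)^4 gives n ≈ 35.0. Check: C(33,4) = 40,920, C(34,4) = 46,376, C(35,4) = 52,360 ✓. So n = 35.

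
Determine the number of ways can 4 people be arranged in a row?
24

Working:
Arrangements of 4 distinct objects: 4! = 24.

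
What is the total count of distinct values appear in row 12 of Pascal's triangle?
7

Reasoning: Row 12 has entries C(12,0)..C(12,12); by symmetry C(12,k)=C(12,12-k), giving 7 distinct values.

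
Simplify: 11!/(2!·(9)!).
55
This is C(11,2) = 55.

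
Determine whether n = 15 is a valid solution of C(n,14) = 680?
No
C(15,14) = 15·14·13·12·11·10·9·8·7·6·5·4·3·2/14! = 1,307,674,368,000/87,178,291,200 = 15, which does not equal 680.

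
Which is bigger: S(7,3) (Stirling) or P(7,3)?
S(7,3)

Solution: S(7,3) = 3·S(6,3) + S(6,2) = 3·90 + 31 = 301; P(7,3) = 210.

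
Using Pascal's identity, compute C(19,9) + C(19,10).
184,756

Reasoning: C(19,9) + C(19,10) = C(20,10) = 184,756.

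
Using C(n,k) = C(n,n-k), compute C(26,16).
5,311,735

Working:
C(26,16) = C(26,10) = 5,311,735.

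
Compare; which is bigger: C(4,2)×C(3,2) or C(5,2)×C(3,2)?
C(5,2)×C(3,2)

Solution: C(4,2)×C(3,2)=18, C(5,2)×C(3,2)=30.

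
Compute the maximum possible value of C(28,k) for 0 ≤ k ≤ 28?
40,116,600

Reasoning: Maximum at k = 14: C(28,14) = 40,116,600.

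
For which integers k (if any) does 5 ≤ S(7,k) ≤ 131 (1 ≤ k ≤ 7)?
2, 6

Working:
S(7,1)=1; S(7,2)=63; S(7,3)=301; S(7,4)=350; S(7,5)=140; S(7,6)=21; S(7,7)=1. So valid k = 2, 6.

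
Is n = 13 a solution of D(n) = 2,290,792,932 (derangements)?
Yes

Explanation: D(13) = (13-1)·[D(12) + D(11)] = 12·[176,214,841 + 14,684,570] = 2,290,792,932, which equals 2,290,792,932.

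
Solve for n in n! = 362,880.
n! is strictly increasing. 7! = 5,040, 8! = 40,320, 9! = 362,880 ✓. So n = 9.
Final answer: 9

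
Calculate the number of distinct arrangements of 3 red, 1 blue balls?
4

Reasoning: Multinomial: 4!/(3! × 1!) = 4.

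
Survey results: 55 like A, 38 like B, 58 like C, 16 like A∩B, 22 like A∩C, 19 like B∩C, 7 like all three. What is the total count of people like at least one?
101

Reasoning: |A∪B∪C| = 55+38+58-16-22-19+7 = 101.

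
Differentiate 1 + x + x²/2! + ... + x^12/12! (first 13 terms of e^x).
1 + x + x²/2! + ... + x^11/11!

Differentiating term by term gives the first 12 terms of e^x.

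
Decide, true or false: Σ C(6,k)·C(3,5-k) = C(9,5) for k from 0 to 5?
True

Solution: Vandermonde's identity gives C(9,5) = 126; RHS C(9,5) = 126.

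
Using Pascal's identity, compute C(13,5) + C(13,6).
3,003

C(13,5) + C(13,6) = C(14,6) = 3,003.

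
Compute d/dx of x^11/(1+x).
(11x^10(1+x) - x^11)/(1+x)²

Explanation: Quotient rule: [11x^{10}(1+x) - x^11]/(1+x)².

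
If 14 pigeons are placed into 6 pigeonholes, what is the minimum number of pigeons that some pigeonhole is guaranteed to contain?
Pigeonhole: ⌈14/6⌉ = 3.

Answer: 3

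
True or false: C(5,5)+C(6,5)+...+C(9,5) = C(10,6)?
True

Solution: Hockey stick identity gives Σ = C(10,6) = 210; RHS C(10,6) = 210.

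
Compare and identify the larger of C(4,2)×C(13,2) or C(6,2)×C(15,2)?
C(6,2)×C(15,2)

Solution: C(4,2)×C(13,2)=468, C(6,2)×C(15,2)=1,575.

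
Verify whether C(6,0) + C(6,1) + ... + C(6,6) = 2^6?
True

Working:
Binomial theorem with x = y = 1: Σ C(6,i) = (1+1)^6 = 2^6 = 64. The statement holds.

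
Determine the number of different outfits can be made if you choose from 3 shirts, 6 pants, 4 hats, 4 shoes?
288

Solution: By the multiplication principle: 3 × 6 × 4 × 4 = 288.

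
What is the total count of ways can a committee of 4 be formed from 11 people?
330
C(11,4) = 11! / (4! × (11-4)!)
         = 11! / (4! × 7!)
         = 330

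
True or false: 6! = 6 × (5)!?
True
By definition n! = n × (n-1)!, so 6! = 6 × 5!.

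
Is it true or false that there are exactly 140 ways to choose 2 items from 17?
False

Explanation: C(17,2) = 136 ≠ 140.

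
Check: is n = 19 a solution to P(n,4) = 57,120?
No

Explanation: P(19,4) = 19·18·17·16 = 93,024, which does not equal 57,120.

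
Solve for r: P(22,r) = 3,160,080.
5

Working:
P(22,r) = 22·21·…·(22−r+1), a product of r factors. Multiplying down from 22: 22 = 22; 22·21 = 462; 22·21·20 = 9,240; 22·21·20·19 = 175,560; 22·21·20·19·18 = 3,160,080 ✓ (5 factors). So r = 5.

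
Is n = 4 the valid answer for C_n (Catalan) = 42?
No

Explanation: C_4 = C(8,4)/(4+1) = 70/5 = 14, which does not equal 42.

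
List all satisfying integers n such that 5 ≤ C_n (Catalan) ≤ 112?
C_2=2; C_3=5; C_4=14; C_5=42; C_6=132. So valid n = 3, 4, 5.

Answer: 3, 4, 5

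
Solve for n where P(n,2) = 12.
4

Explanation: P(n,2) = n(n−1) is increasing in n; n(n−1) ≈ (n−0.5)^2 = 12 gives n ≈ 4.0. Check: P(2,2) = 2, P(3,2) = 6, P(4,2) = 12 ✓. So n = 4.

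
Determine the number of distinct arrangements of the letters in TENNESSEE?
3,780

Working:
Word has 9 letters (T=1, E=4, N=2, S=2). Arrangements: 9!/Π(k!) = 3,780.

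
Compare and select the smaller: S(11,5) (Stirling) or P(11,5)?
P(11,5)

Working:
S(11,5) = 5·S(10,5) + S(10,4) = 5·42,525 + 34,105 = 246,730; P(11,5) = 55,440.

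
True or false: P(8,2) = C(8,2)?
False

Solution: P(8,2) = 56 but C(8,2) = 28; they differ by a factor of 2! = 2, so the statement does not hold.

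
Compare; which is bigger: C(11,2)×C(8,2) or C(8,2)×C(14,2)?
C(8,2)×C(14,2)

Working:
C(11,2)×C(8,2)=1,540, C(8,2)×C(14,2)=2,548.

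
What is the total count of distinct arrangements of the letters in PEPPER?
60

Working:
Word has 6 letters (P=3, E=2, R=1). Arrangements: 6!/Π(k!) = 60.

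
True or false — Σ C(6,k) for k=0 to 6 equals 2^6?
True

Solution: Binomial theorem: Σ C(6,k) = (1+1)^6 = 2^6 = 64; RHS 2^6 = 64.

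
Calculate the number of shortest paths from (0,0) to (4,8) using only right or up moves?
495

Explanation: Choose 4 rights from 12 moves: C(12,4) = 495.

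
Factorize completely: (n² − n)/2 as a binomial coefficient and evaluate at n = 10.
C(n,2); C(10,2) = 45

Reasoning: (n² − n)/2 = n(n−1)/2 = C(n,2). At n = 10: C(10,2) = 45.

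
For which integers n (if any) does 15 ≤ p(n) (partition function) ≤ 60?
7, 8, 9, 10, 11
Tabulating p(n) via p(n) = p(n−1) + p(n−2) − p(n−5) − p(n−7) + …: p(6)=11; p(7)=15; p(8)=22; p(9)=30; p(10)=42; p(11)=56; p(12)=77. So valid n = 7, 8, 9, 10, 11.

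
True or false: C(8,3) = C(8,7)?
False

Working:
C(8,3) = 56 but C(8,7) = 8; symmetry gives C(8,3) = C(8,5), not C(8,7).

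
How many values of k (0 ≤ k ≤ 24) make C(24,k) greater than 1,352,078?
5

Reasoning: Row 24 is unimodal and symmetric about k=24/2. C(24,9)=1,307,504 ≤ 1,352,078; C(24,10)=1,961,256 > 1,352,078; by symmetry C(24,k) > 1,352,078 for k = 10..14. That's 14 - 10 + 1 = 5 values.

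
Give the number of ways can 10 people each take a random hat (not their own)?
1,334,961

Solution: Using D(n) = (n-1)[D(n-1) + D(n-2)]:
D(10) = (10-1) × [D(9) + D(8)]
      = 9 × [133496 + 14833]
      = 9 × 148329
      = 1,334,961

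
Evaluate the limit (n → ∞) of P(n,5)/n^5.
1

Reasoning: P(n,5) = n(n-1)···(n-4) ≈ n^5 for large n. Limit = 1.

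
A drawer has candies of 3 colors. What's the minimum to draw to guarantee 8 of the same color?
22

Worst case: 7 of each = 21. One more: 22.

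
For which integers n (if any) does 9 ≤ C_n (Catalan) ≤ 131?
C_3=5; C_4=14; C_5=42; C_6=132. So valid n = 4, 5.

Answer: 4, 5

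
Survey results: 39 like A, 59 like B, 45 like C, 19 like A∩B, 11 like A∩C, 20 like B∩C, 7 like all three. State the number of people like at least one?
100

Working:
|A∪B∪C| = 39+59+45-19-11-20+7 = 100.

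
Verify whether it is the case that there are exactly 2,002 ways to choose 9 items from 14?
True

Explanation: C(14,9) = 2,002.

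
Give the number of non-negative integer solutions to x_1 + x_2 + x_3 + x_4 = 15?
816
C(15+4-1, 4-1) = 816.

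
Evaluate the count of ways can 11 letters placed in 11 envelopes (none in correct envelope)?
14,684,570

Solution: Using D(n) = (n-1)[D(n-1) + D(n-2)]:
D(11) = (11-1) × [D(10) + D(9)]
      = 10 × [1334961 + 133496]
      = 10 × 1468457
      = 14,684,570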